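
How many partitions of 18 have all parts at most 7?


Using the generating function (1-x)^(-1)(1-x^2)^(-1)...(1-x^7)^(-1),
the coefficient of x^18 counts these restricted partitions.
Result = 248

248


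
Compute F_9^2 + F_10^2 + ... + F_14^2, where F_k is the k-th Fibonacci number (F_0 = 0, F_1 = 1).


There is a standard identity sum_{k=0}^{N} F_k^2 = F_N * F_{N+1} (proved inductively from the telescoping relation F_k^2 = F_k F_{k+1} - F_{k-1} F_k). Then
sum_{k=9}^{14} F_k^2 = F_14 F_15 - F_8 F_9.
Computing: F_14 = 377, F_15 = 610, F_8 = 21, F_9 = 34.
Sum = 377 * 610 - 21 * 34 = 229256.

229256


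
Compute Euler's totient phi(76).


phi(n) counts integers in [1, n] coprime to n. Using the multiplicative formula phi(n) = n * prod_{p | n} (1 - 1/p):
76 = 2^2 * 19, so
phi(76) = 76 * (1 - 1/2) * (1 - 1/19) = 36.

36


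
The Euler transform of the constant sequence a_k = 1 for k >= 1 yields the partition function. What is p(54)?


The Euler transform converts the sequence a_k = 1 into the number of integer partitions.
Using the recurrence or dynamic programming:
p(54) = 386155

386155


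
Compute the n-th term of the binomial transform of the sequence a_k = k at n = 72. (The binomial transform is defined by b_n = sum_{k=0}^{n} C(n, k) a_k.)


With a_k = k, b_n = sum_{k=0}^{n} C(n, k) k. Using k * C(n, k) = n * C(n-1, k-1) gives b_n = n * sum_{k>=1} C(n-1, k-1) = n * 2^(n-1).
For n = 72: 72 * 2^71 = 72 * 2361183241434822606848 = 170005193383307227693056.

170005193383307227693056


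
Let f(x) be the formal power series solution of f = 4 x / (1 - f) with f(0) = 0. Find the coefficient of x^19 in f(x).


Apply Lagrange inversion: f = 4 x * phi(f) with phi(t) = 1/(1 - t), so
[x^n] f = 4^n * (1/n) [t^(n-1)] phi(t)^n = 4^n * (1/n) [t^(n-1)] (1 - t)^(-n) = 4^n * (1/n) C(2n - 2, n - 1) = 4^n * C_{n-1}.
For n = 19: C_18 = C(36, 18) / 19 = 9075135300/19 = 477638700.
With the 4^19 = 274877906944 factor, the coefficient is 274877906944 * 477638700 = 131292326131453132800.

131292326131453132800


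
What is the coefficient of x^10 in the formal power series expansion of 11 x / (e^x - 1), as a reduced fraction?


The exponential generating function for Bernoulli numbers is
x / (e^x - 1) = sum_{k>=0} B_k x^k / k!.
So the coefficient of x^10 in 11 x / (e^x - 1) is 11 B_10 / 10!.
Computing: B_10 = 5/66, 10! = 3628800, giving
11 * 5/66 / 3628800 = 1/4354560.

1/4354560


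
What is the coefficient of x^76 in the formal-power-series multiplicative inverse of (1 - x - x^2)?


Let the inverse be f(x) = sum_{k>=0} a_k x^k. From f(x) * (1 - x - x^2) = 1 and matching coefficients:
 x^0: a_0 = 1.
 x^1: a_1 - a_0 = 0, so a_1 = 1.
 x^k (k >= 2): a_k - a_{k-1} - a_{k-2} = 0, i.e. a_k = a_{k-1} + a_{k-2}.
This is the Fibonacci-type recurrence shifted so that a_0 = a_1 = 1.
Iterating: a_0=1, a_1=1, a_2=2, a_3=3, a_4=5, a_5=8, a_6=13, a_7=21, a_8=34, a_9=55, ...
a_76 = 5527939700884757.

5527939700884757


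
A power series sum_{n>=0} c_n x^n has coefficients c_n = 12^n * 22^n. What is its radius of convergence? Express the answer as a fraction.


By the root test (Cauchy-Hadamard), the radius is R = 1 / limsup_n |c_n|^(1/n).
Here |c_n|^(1/n) = (12^n * 22^n)^(1/n) = 12 * 22 = 264 for all n.
So R = 1/264 = 1/264.

1/264


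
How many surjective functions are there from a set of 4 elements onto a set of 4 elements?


By inclusion-exclusion on which target elements are missed, the number of surjections from an n-set onto a k-set is
surj(n, k) = sum_{j=0}^{k} (-1)^j C(k, j) (k - j)^n.
Equivalently surj(n, k) = k! * S(n, k), where S(n, k) is the Stirling number of the second kind.
For n = 4, k = 4:
S(4, 4) = 1, so
surj = 4! * 1 = 24 * 1 = 24.

24


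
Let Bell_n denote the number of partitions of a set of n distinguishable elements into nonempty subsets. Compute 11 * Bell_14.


Bell_14 can be computed from the Bell triangle or from Dobinski's identity Bell_n = (1/e) * sum_{k>=0} k^n / k!.
Computing Bell_14 = 190899322.
Then 11 * 190899322 = 2099892542.

2099892542


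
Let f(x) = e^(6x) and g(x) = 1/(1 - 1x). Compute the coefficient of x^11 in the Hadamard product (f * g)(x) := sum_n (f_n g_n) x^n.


Expanding: f_k = 6^k/k! (from e^(6x)) and g_k = 1^k (from 1/(1 - 1x)). So the Hadamard coefficient (f * g)_k = 6^k 1^k / k! = (6)^k / k!.
For k = 11: 6^11/11! = 362797056/39916800 = 17496/1925.

17496/1925


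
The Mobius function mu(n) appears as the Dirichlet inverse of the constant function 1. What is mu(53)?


53 = 53 (all distinct primes).
mu(53) = (-1)^1 = -1

-1


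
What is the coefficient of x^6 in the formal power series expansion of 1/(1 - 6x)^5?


The general identity 1/(1 - c x)^r = sum_{k>=0} c^k C(k + r - 1, r - 1) x^k follows by substituting y = c x into 1/(1 - y)^r = sum_{k>=0} C(k + r - 1, r - 1) y^k.
For c = 6, r = 5, k = 6:
6^6 * C(10, 4) = 46656 * 210 = 9797760.

9797760


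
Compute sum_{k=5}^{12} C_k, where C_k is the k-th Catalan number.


C_5 through C_12: 42, 132, 429, 1430, 4862, 16796, 58786, 208012
Sum = 42 + 132 + 429 + 1430 + 4862 + 16796 + 58786 + 208012
= 290489

290489


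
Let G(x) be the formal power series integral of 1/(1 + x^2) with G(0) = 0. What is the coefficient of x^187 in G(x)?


1/(1 + x^2) = sum_{j>=0} (-1)^j x^(2j). Integrating termwise with G(0) = 0:
G(x) = sum_{j>=0} (-1)^j x^(2j+1) / (2j+1) = arctan(x).
Only odd powers are nonzero. For x^187 write 187 = 2*93 + 1, giving
(-1)^93 / 187 = -1/187 = -1/187.

-1/187


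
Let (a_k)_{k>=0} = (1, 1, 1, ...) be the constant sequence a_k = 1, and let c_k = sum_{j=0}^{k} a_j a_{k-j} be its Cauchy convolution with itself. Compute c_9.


Since a_j = 1 for all j >= 0, the convolution sum becomes
c_k = sum_{j=0}^{k} 1 * 1 = 1 * (k + 1).
Equivalently, the generating function of (a_k) is 1/(1 - x) and its square is 1/(1 - x)^2 = sum_{k>=0} 1(k + 1) x^k.
For k = 9: 1 * 10 = 10.

10


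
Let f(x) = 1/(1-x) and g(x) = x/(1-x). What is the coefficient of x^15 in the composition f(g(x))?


First simplify the composition: f(g(x)) = 1/(1 - x/(1-x)) = (1-x)/((1-x) - x) = (1-x)/(1-2x).
Now extract the coefficient. Write (1-x)/(1-2x) = 1/(1-2x) - x/(1-2x).
The coefficient of x^n in 1/(1-2x) is 2^n, and in x/(1-2x) is 2^(n-1) (for n >= 1).
So the coefficient of x^15 is 2^15 - 2^14 = 32768 - 16384 = 16384.

16384


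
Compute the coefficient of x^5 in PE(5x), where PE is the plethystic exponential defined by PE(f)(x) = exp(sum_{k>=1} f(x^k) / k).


With f(x) = 5x, the exponent is sum_{k>=1} 5 x^k / k = 5 * (-ln(1 - x)). Exponentiating:
PE(5x) = exp(-5 ln(1 - x)) = 1/(1 - x)^5.
By the negative binomial expansion, [x^n] 1/(1 - x)^5 = C(n + 4, 4).
For n = 5: C(9, 4) = 126.

126


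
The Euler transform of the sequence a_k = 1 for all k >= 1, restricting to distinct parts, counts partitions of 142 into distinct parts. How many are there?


Partitions of 142 into distinct parts can be computed via generating function.
Product (1+x)(1+x^2)(1+x^3)...
The coefficient of x^142 = 11086968

11086968


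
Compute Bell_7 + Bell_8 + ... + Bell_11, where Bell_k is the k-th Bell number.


Recall Bell_k counts set partitions of a k-set (with Bell_0 = 1 by convention).
Bell_7 through Bell_11: 877, 4140, 21147, 115975, 678570
Sum = 877 + 4140 + 21147 + 115975 + 678570 = 820709.

820709


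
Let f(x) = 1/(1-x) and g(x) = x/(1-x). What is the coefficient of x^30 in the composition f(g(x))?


First simplify the composition: f(g(x)) = 1/(1 - x/(1-x)) = (1-x)/((1-x) - x) = (1-x)/(1-2x).
Now extract the coefficient. Write (1-x)/(1-2x) = 1/(1-2x) - x/(1-2x).
The coefficient of x^n in 1/(1-2x) is 2^n, and in x/(1-2x) is 2^(n-1) (for n >= 1).
So the coefficient of x^30 is 2^30 - 2^29 = 1073741824 - 536870912 = 536870912.

536870912


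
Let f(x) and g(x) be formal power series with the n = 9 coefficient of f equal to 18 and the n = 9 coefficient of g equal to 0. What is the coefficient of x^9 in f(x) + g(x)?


Addition of formal power series is termwise.
The coefficient of x^9 in f + g = 18 + 0
= 18

18


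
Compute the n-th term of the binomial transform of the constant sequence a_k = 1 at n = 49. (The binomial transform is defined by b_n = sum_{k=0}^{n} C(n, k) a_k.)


With a_k = 1 for all k, b_n = sum_{k=0}^{n} C(n, k) = 2^n by the binomial theorem.
For n = 49: 2^49 = 562949953421312.

562949953421312


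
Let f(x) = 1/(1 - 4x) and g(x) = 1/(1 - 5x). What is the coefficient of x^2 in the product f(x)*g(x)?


The coefficient of x^n in f*g is the Cauchy product: sum_{k=0}^{n} a^k * b^(n-k).
With a=4, b=5, n=2:
sum_{k=0}^{2} 4^k * 5^(2-k)
= 61

61


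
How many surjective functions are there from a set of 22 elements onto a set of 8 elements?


By inclusion-exclusion on which target elements are missed, the number of surjections from an n-set onto a k-set is
surj(n, k) = sum_{j=0}^{k} (-1)^j C(k, j) (k - j)^n.
Equivalently surj(n, k) = k! * S(n, k), where S(n, k) is the Stirling number of the second kind.
For n = 22, k = 8:
S(22, 8) = 1142399079991620, so
surj = 8! * 1142399079991620 = 40320 * 1142399079991620 = 46061530905262118400.

46061530905262118400


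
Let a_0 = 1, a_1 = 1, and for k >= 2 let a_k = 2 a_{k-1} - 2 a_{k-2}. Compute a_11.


Iterating the recurrence forward:
a_0 = 1
a_1 = 1
a_2 = 2*1 - 2*1 = 0
a_3 = 2*0 - 2*1 = -2
a_4 = 2*-2 - 2*0 = -4
a_5 = 2*-4 - 2*-2 = -4
a_6 = 2*-4 - 2*-4 = 0
a_7 = 2*0 - 2*-4 = 8
a_8 = 2*8 - 2*0 = 16
a_9 = 2*16 - 2*8 = 16
a_10 = 2*16 - 2*16 = 0
a_11 = 2*0 - 2*16 = -32
So a_11 = -32.

-32


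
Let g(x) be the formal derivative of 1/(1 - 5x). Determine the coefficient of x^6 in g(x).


Differentiate termwise: d/dx sum_{k>=0} 5^k x^k = sum_{k>=1} k 5^k x^(k-1) = sum_{j>=0} (j+1) 5^(j+1) x^j.
Equivalently, d/dx [1/(1 - 5x)] = 5/(1 - 5x)^2.
For j = 6: 7 * 5^7 = 7 * 78125 = 546875.

546875


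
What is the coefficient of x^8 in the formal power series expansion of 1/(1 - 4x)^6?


The general identity 1/(1 - c x)^r = sum_{k>=0} c^k C(k + r - 1, r - 1) x^k follows by substituting y = c x into 1/(1 - y)^r = sum_{k>=0} C(k + r - 1, r - 1) y^k.
For c = 4, r = 6, k = 8:
4^8 * C(13, 5) = 65536 * 1287 = 84344832.

84344832


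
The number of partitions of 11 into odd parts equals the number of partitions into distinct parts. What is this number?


Computing partitions of 11 into odd parts (1, 3, 5, ...):
Using the generating function prod_{k>=0} 1/(1-x^(2k+1)),
the count is 12

12


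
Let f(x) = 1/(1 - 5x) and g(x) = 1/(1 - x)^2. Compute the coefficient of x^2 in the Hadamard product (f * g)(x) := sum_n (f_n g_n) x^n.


f has coefficients f_k = 5^k. For g = 1/(1 - x)^2 the coefficient is g_k = C(k + 1, 1) = k + 1. The Hadamard coefficient is (f * g)_k = 5^k * (k + 1).
For k = 2: 5^2 * 3 = 25 * 3 = 75.

75


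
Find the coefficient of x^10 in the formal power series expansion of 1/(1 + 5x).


Write 1/(1 + c x) = 1/(1 - (-c) x) and apply the geometric-series identity
1/(1 - y) = sum_{k>=0} y^k to get 1/(1 + c x) = sum_{k>=0} (-c)^k x^k.
So the coefficient of x^k is (-c)^k = (-1)^k * c^k.
Here c = 5 and k = 10:
(-5)^10 = 1 * 9765625 = 9765625

9765625


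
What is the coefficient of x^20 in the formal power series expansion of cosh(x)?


The Maclaurin series is cosh(t) = sum_{m>=0} t^(2m) / (2m)!, so substituting t = x, only even powers of x are nonzero, with coefficient of x^(2m) equal to 1 / (2m)!.
For x^20 the coefficient is 1/20! = 1/2432902008176640000 = 1/2432902008176640000.

1/2432902008176640000


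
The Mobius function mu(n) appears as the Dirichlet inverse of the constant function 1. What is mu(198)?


198 has a squared prime factor, so mu(198) = 0.
Factorization reveals a repeated prime.

0


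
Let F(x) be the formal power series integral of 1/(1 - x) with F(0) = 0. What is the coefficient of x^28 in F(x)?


1/(1 - x) = sum_{k>=0} x^k. Integrating termwise and using F(0) = 0 gives
F(x) = sum_{k>=0} x^(k+1) / (k+1) = sum_{m>=1} x^m / m = -ln(1 - x).
So the coefficient of x^28 is 1/28 = 1/28.

1/28


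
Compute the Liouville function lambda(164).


The Liouville function is lambda(k) = (-1)^Omega(k), where Omega(k) counts the prime factors of k with multiplicity.
Factoring: 164 = 2 * 2 * 41, so Omega(164) = 3.
lambda(164) = (-1)^3 = -1.

-1


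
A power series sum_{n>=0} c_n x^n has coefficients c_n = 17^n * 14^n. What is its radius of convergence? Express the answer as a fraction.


By the root test (Cauchy-Hadamard), the radius is R = 1 / limsup_n |c_n|^(1/n).
Here |c_n|^(1/n) = (17^n * 14^n)^(1/n) = 17 * 14 = 238 for all n.
So R = 1/238 = 1/238.

1/238


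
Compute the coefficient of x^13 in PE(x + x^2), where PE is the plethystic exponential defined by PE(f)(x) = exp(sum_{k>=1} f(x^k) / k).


With f(x) = x + x^2, the exponent is sum_{k>=1} (x^k + x^(2k)) / k = -ln(1 - x) - ln(1 - x^2). Exponentiating:
PE(x + x^2) = 1 / ((1 - x)(1 - x^2)).
This is the generating function for partitions of n into parts of size 1 or 2. The number of 2's can be any j in 0..6, and the rest are 1's, so
[x^13] = floor(13/2) + 1 = 7.

7


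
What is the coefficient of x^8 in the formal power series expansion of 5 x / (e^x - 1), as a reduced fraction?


The exponential generating function for Bernoulli numbers is
x / (e^x - 1) = sum_{k>=0} B_k x^k / k!.
So the coefficient of x^8 in 5 x / (e^x - 1) is 5 B_8 / 8!.
Computing: B_8 = -1/30, 8! = 40320, giving
5 * -1/30 / 40320 = -1/241920.

-1/241920


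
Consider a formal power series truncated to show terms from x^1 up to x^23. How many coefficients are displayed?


From x^1 to x^23 inclusive, the count is 23 - 1 + 1 = 23.

23


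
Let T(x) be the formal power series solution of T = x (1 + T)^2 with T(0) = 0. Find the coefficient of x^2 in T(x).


Apply the Lagrange inversion formula: if T = x * phi(T) with phi(t) = (1 + t)^2, then [x^n] T = (1/n) [t^(n-1)] phi(t)^n = (1/n) [t^(n-1)] (1 + t)^(2n) = (1/n) C(2n, n-1).
Using the identity C(2n, n-1) = C(2n, n) * n / (n+1), the unscaled factor equals C(2n, n) / (n+1) = C_n, the n-th Catalan number.
For n = 2: C_2 = C(4, 2) / 3 = 6/3 = 2 = 2.

2


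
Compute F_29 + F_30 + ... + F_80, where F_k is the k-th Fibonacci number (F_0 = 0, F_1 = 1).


Use the identity sum_{k=0}^{N} F_k = F_{N+2} - 1 (which follows from F_{k+2} - F_{k+1} = F_k). Then
sum_{k=29}^{80} F_k = (F_{82} - 1) - (F_{30} - 1) = F_{82} - F_{30}.
Computing: F_{82} = 61305790721611591, F_{30} = 832040, so
Sum = 61305790721611591 - 832040 = 61305790720779551.

61305790720779551


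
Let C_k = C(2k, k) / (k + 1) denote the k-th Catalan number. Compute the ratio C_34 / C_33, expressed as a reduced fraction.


Using C_k = (2k)! / (k! (k+1)!), the ratio C_{k+1}/C_k simplifies to
C_{k+1}/C_k = [(2k+2)! / ((k+1)! (k+2)!)] * [k! (k+1)! / (2k)!]
 = (2k+2)(2k+1) / ((k+1)(k+2)) = 2(2k+1) / (k+2).
For k = 33: 2(2*33 + 1) / (33 + 2) = 134/35 = 134/35.

134/35


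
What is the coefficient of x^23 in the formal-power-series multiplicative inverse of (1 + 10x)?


The inverse is 1/(1 + 10x). Apply the geometric identity 1/(1 - y) = sum_{k>=0} y^k with y = -10x:
1/(1 + 10x) = sum_{k>=0} (-10)^k x^k.
So the coefficient of x^23 is (-10)^23 = -100000000000000000000000.

-100000000000000000000000


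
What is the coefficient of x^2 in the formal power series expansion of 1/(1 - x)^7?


The expansion 1/(1 - x)^r = sum_{k>=0} C(k + r - 1, r - 1) x^k follows from the multiset / negative-binomial theorem (or from repeated differentiation of the geometric series).
For r = 7 and k = 2:
C(8, 6) = 40320 / (720 * 2) = 28.

28


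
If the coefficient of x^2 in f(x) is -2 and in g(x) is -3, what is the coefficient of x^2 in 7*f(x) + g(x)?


Scalar multiplication scales coefficients: 7 * -2 = -14.
Then add the g coefficient: -14 + -3
= -17

-17


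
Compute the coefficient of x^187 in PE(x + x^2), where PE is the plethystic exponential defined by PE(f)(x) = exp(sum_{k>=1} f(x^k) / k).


With f(x) = x + x^2, the exponent is sum_{k>=1} (x^k + x^(2k)) / k = -ln(1 - x) - ln(1 - x^2). Exponentiating:
PE(x + x^2) = 1 / ((1 - x)(1 - x^2)).
This is the generating function for partitions of n into parts of size 1 or 2. The number of 2's can be any j in 0..93, and the rest are 1's, so
[x^187] = floor(187/2) + 1 = 94.

94


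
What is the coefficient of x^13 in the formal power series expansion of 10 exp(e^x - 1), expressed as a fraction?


exp(e^x - 1) is the exponential generating function for the Bell numbers Bell_k: exp(e^x - 1) = sum_{k>=0} Bell_k x^k / k!.
So the coefficient of x^13 in 10 exp(e^x - 1) is 10 Bell_13 / 13!.
Computing: Bell_13 = 27644437 and 13! = 6227020800, giving
10 * 27644437/6227020800 = 27644437/622702080.

27644437/622702080


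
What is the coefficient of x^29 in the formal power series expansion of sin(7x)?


The Maclaurin series is sin(t) = sum_{k>=0} (-1)^k t^(2k+1) / (2k+1)!, so substituting t = 7x, only odd powers of x are nonzero, with coefficient of x^(2k+1) equal to (-1)^k 7^(2k+1) / (2k+1)!.
Write 29 = 2*14 + 1, giving the coefficient (-1)^14 * 7^29 / 29! = 3219905755813179726837607/8841761993739701954543616000000 = 1341068619663964900807/3682533108596294025216000000.

1341068619663964900807/3682533108596294025216000000


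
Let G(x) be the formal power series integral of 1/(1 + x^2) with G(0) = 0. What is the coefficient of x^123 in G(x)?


1/(1 + x^2) = sum_{j>=0} (-1)^j x^(2j). Integrating termwise with G(0) = 0:
G(x) = sum_{j>=0} (-1)^j x^(2j+1) / (2j+1) = arctan(x).
Only odd powers are nonzero. For x^123 write 123 = 2*61 + 1, giving
(-1)^61 / 123 = -1/123 = -1/123.

-1/123


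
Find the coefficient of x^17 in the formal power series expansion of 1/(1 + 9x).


Write 1/(1 + c x) = 1/(1 - (-c) x) and apply the geometric-series identity
1/(1 - y) = sum_{k>=0} y^k to get 1/(1 + c x) = sum_{k>=0} (-c)^k x^k.
So the coefficient of x^k is (-c)^k = (-1)^k * c^k.
Here c = 9 and k = 17:
(-9)^17 = -1 * 16677181699666569 = -16677181699666569

-16677181699666569


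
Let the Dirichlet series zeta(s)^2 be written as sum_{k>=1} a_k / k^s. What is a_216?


The Dirichlet convolution of the constant function 1 with itself gives (1 * 1)(k) = sum_{d | k} 1 = d(k), the number of positive divisors of k.
Since zeta(s) = sum_{k>=1} 1/k^s, we have zeta(s)^2 = sum_{k>=1} d(k)/k^s, so a_k = d(k).
For k = 216: the divisors are 1, 2, 3, 4, 6, 8, 9, 12, 18, 24, 27, 36, 54, 72, 108, 216.
Count = 16.

16


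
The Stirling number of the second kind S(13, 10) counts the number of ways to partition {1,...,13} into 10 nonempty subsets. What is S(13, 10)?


Using the explicit formula S(n,k) = (1/k!) sum_{j=0}^{k} (-1)^(k-j) C(k,j) j^n:
S(13, 10) = 39325
Equivalently, S(n,k) is n! times the coefficient of x^n in the EGF (e^x - 1)^k / k!.

39325


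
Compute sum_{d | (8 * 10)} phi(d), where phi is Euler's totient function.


First, 8 * 10 = 80. One classical identity is sum_{d | n} phi(d) = n (each k in [1, n] has a unique gcd with n, and among the k's with gcd(k, n) = n/d there are phi(d) of them). So the sum equals 80. We also verify directly:
Divisors of 80: 1, 2, 4, 5, 8, 10, 16, 20, 40, 80.
phi values: 1, 1, 2, 4, 4, 4, 8, 8, 16, 32.
Sum = 80.

80


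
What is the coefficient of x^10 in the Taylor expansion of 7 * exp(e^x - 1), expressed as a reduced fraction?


exp(e^x - 1) = sum_{k>=0} Bell_k x^k / k!, where Bell_k is the k-th Bell number.
So the coefficient of x^10 is 7 * Bell_10 / 10!.
Computing: Bell_10 = 115975 and 10! = 3628800, giving
7 * 115975/3628800 = 4639/20736.

4639/20736


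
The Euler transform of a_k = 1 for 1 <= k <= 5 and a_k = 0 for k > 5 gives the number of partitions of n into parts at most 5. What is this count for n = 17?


Partitions of 17 into parts at most 5:
Using generating function (1-x)^(-1)(1-x^2)^(-1)...(1-x^5)^(-1),
the coefficient of x^17 = 119

119


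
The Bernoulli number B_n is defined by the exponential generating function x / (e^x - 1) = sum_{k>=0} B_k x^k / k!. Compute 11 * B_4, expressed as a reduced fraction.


Bernoulli numbers can also be computed recursively via B_0 = 1 and sum_{j=0}^{m} C(m+1, j) B_j = 0 for m >= 1. Odd-index Bernoulli numbers vanish for k >= 3.
Computing B_4 = -1/30, so 11 * B_4 = 11 * -1/30 = -11/30.

-11/30


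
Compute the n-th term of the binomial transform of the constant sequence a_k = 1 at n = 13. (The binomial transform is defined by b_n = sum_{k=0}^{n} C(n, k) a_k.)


With a_k = 1 for all k, b_n = sum_{k=0}^{n} C(n, k) = 2^n by the binomial theorem.
For n = 13: 2^13 = 8192.

8192


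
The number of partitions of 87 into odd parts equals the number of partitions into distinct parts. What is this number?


Computing partitions of 87 into odd parts (1, 3, 5, ...):
Using the generating function prod_{k>=0} 1/(1-x^(2k+1)),
the count is 145578

145578


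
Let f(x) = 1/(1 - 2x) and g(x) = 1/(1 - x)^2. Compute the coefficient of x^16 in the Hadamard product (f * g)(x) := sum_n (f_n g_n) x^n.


f has coefficients f_k = 2^k. For g = 1/(1 - x)^2 the coefficient is g_k = C(k + 1, 1) = k + 1. The Hadamard coefficient is (f * g)_k = 2^k * (k + 1).
For k = 16: 2^16 * 17 = 65536 * 17 = 1114112.

1114112


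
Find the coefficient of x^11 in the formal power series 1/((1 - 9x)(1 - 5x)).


By partial fractions or Cauchy convolution:
The coefficient equals sum_{k=0}^{11} 9^k * 5^(11-k).
= 70546348964

70546348964


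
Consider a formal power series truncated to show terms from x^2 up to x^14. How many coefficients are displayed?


From x^2 to x^14 inclusive, the count is 14 - 2 + 1 = 13.

13


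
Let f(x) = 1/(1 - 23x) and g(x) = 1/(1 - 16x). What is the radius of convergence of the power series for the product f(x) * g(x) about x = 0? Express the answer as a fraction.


The radius of 1/(1 - 23x) is 1/23 (nearest singularity at x = 1/23), and the radius of 1/(1 - 16x) is 1/16.
The product f(x)*g(x) = 1/((1 - 23x)(1 - 16x)) has singularities at both 1/23 and 1/16, so its radius of convergence is the distance to the nearest one:
min(1/23, 1/16) = 1/23.

1/23


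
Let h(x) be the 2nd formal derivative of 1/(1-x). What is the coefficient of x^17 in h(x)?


Differentiating 2 times: d^2/dx^2 [1/(1-x)] = 2!/(1-x)^3.
The expansion 1/(1-x)^3 = sum_{k>=0} C(k+2, 2) x^k, so the coefficient of x^n in 2!/(1-x)^3 is 2! * C(n+2, 2).
For n = 17: 2 * C(19, 2) = 2 * 171 = 342

342


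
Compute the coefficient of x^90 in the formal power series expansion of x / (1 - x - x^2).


Let f(x) = sum_{k>=0} a_k x^k. Multiplying f(x) * (1 - x - x^2) = x and matching coefficients gives a_0 = 0, a_1 = 1, and a_k = a_{k-1} + a_{k-2} for k >= 2. These are the Fibonacci numbers F_k.
Iterating from F_0 = 0, F_1 = 1:
F_0=0, F_1=1, F_2=1, F_3=2, F_4=3, F_5=5, F_6=8, F_7=13, F_8=21, F_9=34, ...
F_90 = 2880067194370816120.

2880067194370816120


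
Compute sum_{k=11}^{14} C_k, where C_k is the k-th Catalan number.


C_11 through C_14: 58786, 208012, 742900, 2674440
Sum = 58786 + 208012 + 742900 + 2674440
= 3684138

3684138


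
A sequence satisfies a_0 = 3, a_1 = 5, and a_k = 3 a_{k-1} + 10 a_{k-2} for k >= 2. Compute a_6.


The characteristic equation is t^2 - 3 t - 10 = 0, with roots r_1 = 5 and r_2 = -2 (so c_1 = r_1 + r_2, c_2 = -r_1 r_2 as required).
One can use the closed form a_n = A r_1^n + B r_2^n, but direct iteration is more reliable:
a_0 = 3, a_1 = 5, a_2 = 45, a_3 = 185, a_4 = 1005, a_5 = 4865, a_6 = 24645.
So a_6 = 24645.

24645


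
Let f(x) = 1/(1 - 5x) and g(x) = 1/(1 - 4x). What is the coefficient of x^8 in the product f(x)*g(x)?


The coefficient of x^n in f*g is the Cauchy product: sum_{k=0}^{n} a^k * b^(n-k).
With a=5, b=4, n=8:
sum_{k=0}^{8} 5^k * 4^(8-k)
= 1690981

1690981


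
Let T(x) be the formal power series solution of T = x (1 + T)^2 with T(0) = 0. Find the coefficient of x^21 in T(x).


Apply the Lagrange inversion formula: if T = x * phi(T) with phi(t) = (1 + t)^2, then [x^n] T = (1/n) [t^(n-1)] phi(t)^n = (1/n) [t^(n-1)] (1 + t)^(2n) = (1/n) C(2n, n-1).
Using the identity C(2n, n-1) = C(2n, n) * n / (n+1), the unscaled factor equals C(2n, n) / (n+1) = C_n, the n-th Catalan number.
For n = 21: C_21 = C(42, 21) / 22 = 538257874440/22 = 24466267020 = 24466267020.

24466267020


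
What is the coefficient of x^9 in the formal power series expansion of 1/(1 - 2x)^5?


The general identity 1/(1 - c x)^r = sum_{k>=0} c^k C(k + r - 1, r - 1) x^k follows by substituting y = c x into 1/(1 - y)^r = sum_{k>=0} C(k + r - 1, r - 1) y^k.
For c = 2, r = 5, k = 9:
2^9 * C(13, 4) = 512 * 715 = 366080.

366080


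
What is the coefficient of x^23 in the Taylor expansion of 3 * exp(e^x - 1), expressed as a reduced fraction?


exp(e^x - 1) = sum_{k>=0} Bell_k x^k / k!, where Bell_k is the k-th Bell number.
So the coefficient of x^23 is 3 * Bell_23 / 23!.
Computing: Bell_23 = 44152005855084346 and 23! = 25852016738884976640000, giving
3 * 44152005855084346/25852016738884976640000 = 22076002927542173/4308669456480829440000.

22076002927542173/4308669456480829440000


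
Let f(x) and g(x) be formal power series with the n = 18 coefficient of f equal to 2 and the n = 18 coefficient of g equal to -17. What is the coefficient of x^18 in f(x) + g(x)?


Addition of formal power series is termwise.
The coefficient of x^18 in f + g = 2 + -17
= -15

-15


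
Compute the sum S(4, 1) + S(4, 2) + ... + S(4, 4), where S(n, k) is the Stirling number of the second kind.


By definition, S(n, k) counts partitions of an n-set into exactly k nonempty blocks.
Computing row n = 4 for k = 1..4:
S(4, k): 1, 7, 6, 1
Sum = 15. (This equals Bell_4 since the sum runs over all k.)

15


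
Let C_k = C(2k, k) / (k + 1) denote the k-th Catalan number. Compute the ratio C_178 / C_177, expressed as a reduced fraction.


Using C_k = (2k)! / (k! (k+1)!), the ratio C_{k+1}/C_k simplifies to
C_{k+1}/C_k = [(2k+2)! / ((k+1)! (k+2)!)] * [k! (k+1)! / (2k)!]
 = (2k+2)(2k+1) / ((k+1)(k+2)) = 2(2k+1) / (k+2).
For k = 177: 2(2*177 + 1) / (177 + 2) = 710/179 = 710/179.

710/179


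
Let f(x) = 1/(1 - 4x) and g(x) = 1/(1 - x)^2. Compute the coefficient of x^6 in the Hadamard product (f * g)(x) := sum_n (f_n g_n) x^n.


f has coefficients f_k = 4^k. For g = 1/(1 - x)^2 the coefficient is g_k = C(k + 1, 1) = k + 1. The Hadamard coefficient is (f * g)_k = 4^k * (k + 1).
For k = 6: 4^6 * 7 = 4096 * 7 = 28672.

28672


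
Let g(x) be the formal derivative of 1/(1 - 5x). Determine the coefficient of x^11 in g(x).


Differentiate termwise: d/dx sum_{k>=0} 5^k x^k = sum_{k>=1} k 5^k x^(k-1) = sum_{j>=0} (j+1) 5^(j+1) x^j.
Equivalently, d/dx [1/(1 - 5x)] = 5/(1 - 5x)^2.
For j = 11: 12 * 5^12 = 12 * 244140625 = 2929687500.

2929687500


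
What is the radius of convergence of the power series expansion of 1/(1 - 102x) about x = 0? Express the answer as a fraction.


Expanding 1/(1 - 102x) = sum_{k>=0} 102^k x^k, the series converges when |102x| < 1, i.e., |x| < 1/102.
So the radius of convergence is 1/102 = 1/102.

1/102


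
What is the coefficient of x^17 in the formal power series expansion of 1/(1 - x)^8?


The negative binomial / multiset identity is
1/(1 - x)^r = sum_{k>=0} C(k + r - 1, r - 1) x^k.
Here r = 8 and k = 17, so the coefficient is
C(17 + 7, 7) = C(24, 7)
= 346104

346104


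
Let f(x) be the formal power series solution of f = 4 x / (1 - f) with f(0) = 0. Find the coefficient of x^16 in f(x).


Apply Lagrange inversion: f = 4 x * phi(f) with phi(t) = 1/(1 - t), so
[x^n] f = 4^n * (1/n) [t^(n-1)] phi(t)^n = 4^n * (1/n) [t^(n-1)] (1 - t)^(-n) = 4^n * (1/n) C(2n - 2, n - 1) = 4^n * C_{n-1}.
For n = 16: C_15 = C(30, 15) / 16 = 155117520/16 = 9694845.
With the 4^16 = 4294967296 factor, the coefficient is 4294967296 * 9694845 = 41639042214789120.

41639042214789120


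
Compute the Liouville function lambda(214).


The Liouville function is lambda(k) = (-1)^Omega(k), where Omega(k) counts the prime factors of k with multiplicity.
Factoring: 214 = 2 * 107, so Omega(214) = 2.
lambda(214) = (-1)^2 = 1.

1


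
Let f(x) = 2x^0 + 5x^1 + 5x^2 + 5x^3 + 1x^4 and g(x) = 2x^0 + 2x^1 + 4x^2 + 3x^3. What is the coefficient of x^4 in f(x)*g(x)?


Cauchy product at x^4:
5*3 + 5*4 + 5*2 + 1*2
= 47

47


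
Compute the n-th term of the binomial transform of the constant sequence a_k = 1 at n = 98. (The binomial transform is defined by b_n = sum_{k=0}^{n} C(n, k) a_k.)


With a_k = 1 for all k, b_n = sum_{k=0}^{n} C(n, k) = 2^n by the binomial theorem.
For n = 98: 2^98 = 316912650057057350374175801344.

316912650057057350374175801344


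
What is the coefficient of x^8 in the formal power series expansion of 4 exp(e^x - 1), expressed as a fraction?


exp(e^x - 1) is the exponential generating function for the Bell numbers Bell_k: exp(e^x - 1) = sum_{k>=0} Bell_k x^k / k!.
So the coefficient of x^8 in 4 exp(e^x - 1) is 4 Bell_8 / 8!.
Computing: Bell_8 = 4140 and 8! = 40320, giving
4 * 4140/40320 = 23/56.

23/56


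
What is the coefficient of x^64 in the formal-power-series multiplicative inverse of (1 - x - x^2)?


Let the inverse be f(x) = sum_{k>=0} a_k x^k. From f(x) * (1 - x - x^2) = 1 and matching coefficients:
 x^0: a_0 = 1.
 x^1: a_1 - a_0 = 0, so a_1 = 1.
 x^k (k >= 2): a_k - a_{k-1} - a_{k-2} = 0, i.e. a_k = a_{k-1} + a_{k-2}.
This is the Fibonacci-type recurrence shifted so that a_0 = a_1 = 1.
Iterating: a_0=1, a_1=1, a_2=2, a_3=3, a_4=5, a_5=8, a_6=13, a_7=21, a_8=34, a_9=55, ...
a_64 = 17167680177565.

17167680177565


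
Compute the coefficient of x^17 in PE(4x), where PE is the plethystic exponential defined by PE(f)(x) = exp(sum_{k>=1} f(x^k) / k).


With f(x) = 4x, the exponent is sum_{k>=1} 4 x^k / k = 4 * (-ln(1 - x)). Exponentiating:
PE(4x) = exp(-4 ln(1 - x)) = 1/(1 - x)^4.
By the negative binomial expansion, [x^n] 1/(1 - x)^4 = C(n + 3, 3).
For n = 17: C(20, 3) = 1140.

1140


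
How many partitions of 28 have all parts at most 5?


Using the generating function (1-x)^(-1)(1-x^2)^(-1)...(1-x^5)^(-1),
the coefficient of x^28 counts these restricted partitions.
Result = 540

540


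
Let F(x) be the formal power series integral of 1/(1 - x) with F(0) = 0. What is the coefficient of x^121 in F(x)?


1/(1 - x) = sum_{k>=0} x^k. Integrating termwise and using F(0) = 0 gives
F(x) = sum_{k>=0} x^(k+1) / (k+1) = sum_{m>=1} x^m / m = -ln(1 - x).
So the coefficient of x^121 is 1/121 = 1/121.

1/121


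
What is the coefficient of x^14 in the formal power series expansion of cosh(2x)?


The Maclaurin series is cosh(t) = sum_{m>=0} t^(2m) / (2m)!, so substituting t = 2x, only even powers of x are nonzero, with coefficient of x^(2m) equal to 2^(2m) / (2m)!.
For x^14 the coefficient is 2^14/14! = 16384/87178291200 = 8/42567525.

8/42567525


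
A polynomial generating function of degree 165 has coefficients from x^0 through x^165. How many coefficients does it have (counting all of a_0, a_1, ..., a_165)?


A polynomial of degree 165 takes the form a_0 + a_1 x + ... + a_165 x^165.
The number of coefficients is 165 + 1 = 166.

166


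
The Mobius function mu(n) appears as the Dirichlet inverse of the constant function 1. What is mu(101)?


101 = 101 (all distinct primes).
mu(101) = (-1)^1 = -1

-1


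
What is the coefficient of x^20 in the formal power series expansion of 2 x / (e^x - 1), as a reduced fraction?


The exponential generating function for Bernoulli numbers is
x / (e^x - 1) = sum_{k>=0} B_k x^k / k!.
So the coefficient of x^20 in 2 x / (e^x - 1) is 2 B_20 / 20!.
Computing: B_20 = -174611/330, 20! = 2432902008176640000, giving
2 * -174611/330 / 2432902008176640000 = -174611/401428831349145600000.

-174611/401428831349145600000


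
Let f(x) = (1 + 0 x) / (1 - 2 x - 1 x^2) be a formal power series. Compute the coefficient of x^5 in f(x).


Write f(x) = sum_{k>=0} a_k x^k. Multiplying both sides by 1 - 2 x - 1 x^2 gives
(1 - 2 x - 1 x^2) sum_{k>=0} a_k x^k = 1 + 0 x.
Matching coefficients:
 x^0: a_0 = 1
 x^1: a_1 - 2 a_0 = 0  =>  a_1 = 2*1 + 0 = 2
 x^k (k >= 2): a_k = 2 a_{k-1} + 1 a_{k-2}.
Iterating: a_2 = 5, a_3 = 12, a_4 = 29, a_5 = 70.
So the coefficient of x^5 is 70.

70


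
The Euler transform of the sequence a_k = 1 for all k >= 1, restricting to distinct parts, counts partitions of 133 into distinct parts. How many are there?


Partitions of 133 into distinct parts can be computed via generating function.
Product (1+x)(1+x^2)(1+x^3)...
The coefficient of x^133 = 5802008

5802008


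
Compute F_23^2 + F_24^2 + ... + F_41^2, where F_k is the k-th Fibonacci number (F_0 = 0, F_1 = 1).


There is a standard identity sum_{k=0}^{N} F_k^2 = F_N * F_{N+1} (proved inductively from the telescoping relation F_k^2 = F_k F_{k+1} - F_{k-1} F_k). Then
sum_{k=23}^{41} F_k^2 = F_41 F_42 - F_22 F_23.
Computing: F_41 = 165580141, F_42 = 267914296, F_22 = 17711, F_23 = 28657.
Sum = 165580141 * 267914296 - 17711 * 28657 = 44361286400051609.

44361286400051609


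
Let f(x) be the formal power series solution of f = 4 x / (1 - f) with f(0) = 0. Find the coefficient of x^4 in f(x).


Apply Lagrange inversion: f = 4 x * phi(f) with phi(t) = 1/(1 - t), so
[x^n] f = 4^n * (1/n) [t^(n-1)] phi(t)^n = 4^n * (1/n) [t^(n-1)] (1 - t)^(-n) = 4^n * (1/n) C(2n - 2, n - 1) = 4^n * C_{n-1}.
For n = 4: C_3 = C(6, 3) / 4 = 20/4 = 5.
With the 4^4 = 256 factor, the coefficient is 256 * 5 = 1280.

1280


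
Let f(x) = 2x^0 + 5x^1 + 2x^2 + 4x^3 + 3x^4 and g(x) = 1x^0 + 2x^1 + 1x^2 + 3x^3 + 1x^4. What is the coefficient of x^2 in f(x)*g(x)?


Cauchy product at x^2:
2*1 + 5*2 + 2*1
= 14

14


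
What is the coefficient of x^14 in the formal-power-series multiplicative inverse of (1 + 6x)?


The inverse is 1/(1 + 6x). Apply the geometric identity 1/(1 - y) = sum_{k>=0} y^k with y = -6x:
1/(1 + 6x) = sum_{k>=0} (-6)^k x^k.
So the coefficient of x^14 is (-6)^14 = 78364164096.

78364164096


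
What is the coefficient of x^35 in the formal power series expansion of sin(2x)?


The Maclaurin series is sin(t) = sum_{k>=0} (-1)^k t^(2k+1) / (2k+1)!, so substituting t = 2x, only odd powers of x are nonzero, with coefficient of x^(2k+1) equal to (-1)^k 2^(2k+1) / (2k+1)!.
Write 35 = 2*17 + 1, giving the coefficient (-1)^17 * 2^35 / 35! = -34359738368/10333147966386144929666651337523200000000 = -8/2405873491984360136479756640625.

-8/2405873491984360136479756640625


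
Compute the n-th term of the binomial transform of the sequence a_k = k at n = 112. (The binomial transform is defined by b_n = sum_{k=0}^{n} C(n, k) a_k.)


With a_k = k, b_n = sum_{k=0}^{n} C(n, k) k. Using k * C(n, k) = n * C(n-1, k-1) gives b_n = n * sum_{k>=1} C(n-1, k-1) = n * 2^(n-1).
For n = 112: 112 * 2^111 = 112 * 2596148429267413814265248164610048 = 290768624077950347197707794436325376.

290768624077950347197707794436325376


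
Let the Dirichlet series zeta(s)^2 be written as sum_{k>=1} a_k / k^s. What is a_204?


The Dirichlet convolution of the constant function 1 with itself gives (1 * 1)(k) = sum_{d | k} 1 = d(k), the number of positive divisors of k.
Since zeta(s) = sum_{k>=1} 1/k^s, we have zeta(s)^2 = sum_{k>=1} d(k)/k^s, so a_k = d(k).
For k = 204: the divisors are 1, 2, 3, 4, 6, 12, 17, 34, 51, 68, 102, 204.
Count = 12.

12


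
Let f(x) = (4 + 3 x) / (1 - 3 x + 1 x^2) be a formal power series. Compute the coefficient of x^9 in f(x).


Write f(x) = sum_{k>=0} a_k x^k. Multiplying both sides by 1 - 3 x + 1 x^2 gives
(1 - 3 x + 1 x^2) sum_{k>=0} a_k x^k = 4 + 3 x.
Matching coefficients:
 x^0: a_0 = 4
 x^1: a_1 - 3 a_0 = 3  =>  a_1 = 3*4 + 3 = 15
 x^k (k >= 2): a_k = 3 a_{k-1} - 1 a_{k-2}.
Iterating: a_2 = 41, a_3 = 108, a_4 = 283, a_5 = 741, a_6 = 1940, a_7 = 5079, a_8 = 13297, a_9 = 34812.
So the coefficient of x^9 is 34812.

34812


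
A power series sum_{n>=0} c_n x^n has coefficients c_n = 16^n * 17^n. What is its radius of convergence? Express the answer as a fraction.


By the root test (Cauchy-Hadamard), the radius is R = 1 / limsup_n |c_n|^(1/n).
Here |c_n|^(1/n) = (16^n * 17^n)^(1/n) = 16 * 17 = 272 for all n.
So R = 1/272 = 1/272.

1/272


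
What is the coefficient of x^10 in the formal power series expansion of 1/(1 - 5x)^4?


The general identity 1/(1 - c x)^r = sum_{k>=0} c^k C(k + r - 1, r - 1) x^k follows by substituting y = c x into 1/(1 - y)^r = sum_{k>=0} C(k + r - 1, r - 1) y^k.
For c = 5, r = 4, k = 10:
5^10 * C(13, 3) = 9765625 * 286 = 2792968750.

2792968750


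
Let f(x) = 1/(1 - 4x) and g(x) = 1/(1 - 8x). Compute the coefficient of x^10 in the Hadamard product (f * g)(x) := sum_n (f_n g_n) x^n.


f has coefficients f_k = 4^k and g has coefficients g_k = 8^k, so the Hadamard product has coefficient (f*g)_k = 4^k * 8^k = 32^k.
For k = 10: 32^10 = 1125899906842624.

1125899906842624


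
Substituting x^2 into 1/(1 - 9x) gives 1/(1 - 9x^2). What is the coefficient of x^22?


The coefficient of x^(2m) in 1/(1 - 9x^2) is 9^m.
With n = 22 = 2*11, the coefficient is 9^11 = 31381059609.

31381059609


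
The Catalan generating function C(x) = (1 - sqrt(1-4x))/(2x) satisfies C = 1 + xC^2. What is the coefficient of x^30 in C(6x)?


Substituting x -> 6x scales the n-th coefficient by 6^n, so [x^30] C(6x) = 6^30 * C_30.
C_30 = C(2*30, 30)/(31) = 118264581564861424/31 = 3814986502092304.
So 6^30 * 3814986502092304 = 221073919720733357899776 * 3814986502092304 = 843394019699235377014683080691132923904.

843394019699235377014683080691132923904


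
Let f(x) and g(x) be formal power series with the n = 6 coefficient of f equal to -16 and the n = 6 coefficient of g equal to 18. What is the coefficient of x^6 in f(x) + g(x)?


Addition of formal power series is termwise.
The coefficient of x^6 in f + g = -16 + 18
= 2

2


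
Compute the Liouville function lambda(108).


The Liouville function is lambda(k) = (-1)^Omega(k), where Omega(k) counts the prime factors of k with multiplicity.
Factoring: 108 = 2 * 2 * 3 * 3 * 3, so Omega(108) = 5.
lambda(108) = (-1)^5 = -1.

-1


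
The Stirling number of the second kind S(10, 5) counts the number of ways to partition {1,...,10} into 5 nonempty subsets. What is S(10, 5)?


Using the explicit formula S(n,k) = (1/k!) sum_{j=0}^{k} (-1)^(k-j) C(k,j) j^n:
S(10, 5) = 42525
Equivalently, S(n,k) is n! times the coefficient of x^n in the EGF (e^x - 1)^k / k!.

42525


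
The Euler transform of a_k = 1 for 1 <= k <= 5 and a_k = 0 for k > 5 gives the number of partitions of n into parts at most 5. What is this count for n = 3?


Partitions of 3 into parts at most 5:
Using generating function (1-x)^(-1)(1-x^2)^(-1)...(1-x^5)^(-1),
the coefficient of x^3 = 3

3


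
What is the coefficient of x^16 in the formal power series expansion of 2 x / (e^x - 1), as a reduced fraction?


The exponential generating function for Bernoulli numbers is
x / (e^x - 1) = sum_{k>=0} B_k x^k / k!.
So the coefficient of x^16 in 2 x / (e^x - 1) is 2 B_16 / 16!.
Computing: B_16 = -3617/510, 16! = 20922789888000, giving
2 * -3617/510 / 20922789888000 = -3617/5335311421440000.

-3617/5335311421440000


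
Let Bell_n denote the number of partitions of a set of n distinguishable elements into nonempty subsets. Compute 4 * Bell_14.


Bell_14 can be computed from the Bell triangle or from Dobinski's identity Bell_n = (1/e) * sum_{k>=0} k^n / k!.
Computing Bell_14 = 190899322.
Then 4 * 190899322 = 763597288.

763597288


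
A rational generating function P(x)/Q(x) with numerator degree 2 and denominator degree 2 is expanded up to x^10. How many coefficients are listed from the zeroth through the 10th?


Expanding up to x^10 gives the coefficients for x^0, x^1, ..., x^10.
That is 10 + 1 = 11 coefficients in total.

11


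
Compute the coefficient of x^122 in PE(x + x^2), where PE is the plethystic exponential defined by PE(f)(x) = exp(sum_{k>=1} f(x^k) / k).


With f(x) = x + x^2, the exponent is sum_{k>=1} (x^k + x^(2k)) / k = -ln(1 - x) - ln(1 - x^2). Exponentiating:
PE(x + x^2) = 1 / ((1 - x)(1 - x^2)).
This is the generating function for partitions of n into parts of size 1 or 2. The number of 2's can be any j in 0..61, and the rest are 1's, so
[x^122] = floor(122/2) + 1 = 62.

62
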